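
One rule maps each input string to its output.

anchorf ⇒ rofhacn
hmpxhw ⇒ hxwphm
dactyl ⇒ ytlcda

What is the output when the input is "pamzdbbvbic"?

ibcvpbabmdz

The transformation: move the last 2 characters to the front (rotate right by 2), then take characters alternately from the front and the back (1st, last, 2nd, 2nd-last, ...).
"pamzdbbvbic" → "icpamzdbbvb" → "ibcvpbabmdz".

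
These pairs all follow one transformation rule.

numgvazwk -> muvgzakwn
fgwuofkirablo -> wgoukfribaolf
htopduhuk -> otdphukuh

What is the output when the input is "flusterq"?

ultsrefq

The pattern: move the first character to the end, then swap each adjacent pair of characters (1↔2, 3↔4, ...).
On "flusterq": the first step gives "lusterqf", and the second then gives "ultsrefq".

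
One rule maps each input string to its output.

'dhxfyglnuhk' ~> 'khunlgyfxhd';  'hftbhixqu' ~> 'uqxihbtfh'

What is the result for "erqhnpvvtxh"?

The rule is to reverse the string.
"erqhnpvvtxh" → "hxtvvpnhqre".

hxtvvpnhqre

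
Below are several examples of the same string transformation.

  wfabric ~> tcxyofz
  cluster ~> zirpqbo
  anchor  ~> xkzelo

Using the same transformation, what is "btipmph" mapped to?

yqfmjme

The pattern: shift every letter 3 places backward in the alphabet (wrapping around).
So "btipmph" becomes "yqfmjme".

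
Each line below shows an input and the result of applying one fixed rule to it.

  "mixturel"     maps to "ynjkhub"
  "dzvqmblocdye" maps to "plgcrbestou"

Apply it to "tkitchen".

Rule — shift every letter 10 places backward in the alphabet (wrapping around), then delete the first character.
On "tkitchen" that produces "ayjsxud".

ayjsxud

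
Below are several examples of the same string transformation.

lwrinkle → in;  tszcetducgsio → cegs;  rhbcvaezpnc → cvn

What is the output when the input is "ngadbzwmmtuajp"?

Looking at the pairs, the operation is to swap each adjacent pair of characters (1↔2, 3↔4, ...), then keep one character in every 3, starting at position 3 (positions 3rd, 6th, 9th, ...).
Working it through for "ngadbzwmmtuajp": intermediate "gndazbmwtmaupj", final "dbtu".

dbtu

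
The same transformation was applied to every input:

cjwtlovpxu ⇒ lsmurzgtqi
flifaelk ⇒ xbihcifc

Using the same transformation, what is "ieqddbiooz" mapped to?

yfllwfbnaa

The rule is to shift every letter 3 places backward in the alphabet (wrapping around), then swap the front and back halves of the string.
For "ieqddbiooz", step one produces "fbnaayfllw"; step two turns that into "yfllwfbnaa".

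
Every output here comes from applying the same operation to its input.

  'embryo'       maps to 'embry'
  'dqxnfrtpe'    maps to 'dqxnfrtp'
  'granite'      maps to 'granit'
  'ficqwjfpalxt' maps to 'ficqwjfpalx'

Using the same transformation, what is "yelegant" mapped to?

The rule is to delete the last character.
"yelegant" → "yelegan".

yelegan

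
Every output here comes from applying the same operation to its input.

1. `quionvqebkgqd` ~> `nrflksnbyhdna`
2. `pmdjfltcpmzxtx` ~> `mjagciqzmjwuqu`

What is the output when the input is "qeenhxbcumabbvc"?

nbbkeuyzrjxyysz

Rule — shift every letter 3 places backward in the alphabet (wrapping around).
Applying that to "qeenhxbcumabbvc" gives "nbbkeuyzrjxyysz".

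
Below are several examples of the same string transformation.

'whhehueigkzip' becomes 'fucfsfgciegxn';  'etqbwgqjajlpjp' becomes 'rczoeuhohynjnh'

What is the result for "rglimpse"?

epgjnkcq

The rule is to swap each adjacent pair of characters (1↔2, 3↔4, ...), then shift every letter 2 places backward in the alphabet (wrapping around).
On "rglimpse" that produces "epgjnkcq".
(Check on "etqbwgqjajlpjp": → "tebqgwjqjaplpj" → "rczoeuhohynjnh" ✓)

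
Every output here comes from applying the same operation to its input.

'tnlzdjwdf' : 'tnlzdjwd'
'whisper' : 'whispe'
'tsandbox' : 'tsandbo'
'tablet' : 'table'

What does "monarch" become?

In each case the input is transformed by: delete the last character.
Doing the same to "monarch": "monarc".

monarc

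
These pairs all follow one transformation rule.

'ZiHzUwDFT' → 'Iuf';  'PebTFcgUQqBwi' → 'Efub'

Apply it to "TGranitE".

gNe

The rule is to flip the case of every letter, then keep one character in every 3, starting at position 2 (positions 2nd, 5th, 8th, ...).
"TGranitE" → "gNe".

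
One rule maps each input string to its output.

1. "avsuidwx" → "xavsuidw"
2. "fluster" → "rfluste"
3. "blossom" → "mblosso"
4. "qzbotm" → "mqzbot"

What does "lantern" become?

The transformation: move the last character to the front.
For "lantern" the result is "nlanter".

nlanter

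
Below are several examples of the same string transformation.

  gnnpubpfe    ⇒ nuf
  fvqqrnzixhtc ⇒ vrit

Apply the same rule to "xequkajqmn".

In each case the input is transformed by: keep one character in every 3, starting at position 2 (positions 2nd, 5th, 8th, ...).
Applying that to "xequkajqmn" gives "ekq".

ekq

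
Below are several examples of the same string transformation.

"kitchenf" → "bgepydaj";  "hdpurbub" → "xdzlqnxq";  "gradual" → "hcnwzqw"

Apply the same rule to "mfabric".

yibwxne

The rule is to shift every letter 4 places backward in the alphabet (wrapping around), then move the last character to the front.
On "mfabric": the first step gives "ibwxney", and the second then gives "yibwxne".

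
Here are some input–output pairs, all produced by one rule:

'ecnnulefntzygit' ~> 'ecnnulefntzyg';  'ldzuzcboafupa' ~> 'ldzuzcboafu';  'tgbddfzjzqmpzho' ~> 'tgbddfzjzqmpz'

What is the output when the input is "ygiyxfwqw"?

ygiyxfw

Each output is the input with this applied: delete the last 2 characters.
For "ygiyxfwqw" the result is "ygiyxfw".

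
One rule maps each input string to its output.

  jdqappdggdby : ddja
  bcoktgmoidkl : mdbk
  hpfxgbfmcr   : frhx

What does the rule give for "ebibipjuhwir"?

Each output is the input with this applied: keep one character in every 3, starting at position 1 (positions 1st, 4th, 7th, ...), then swap the front and back halves of the string.
"ebibipjuhwir" → "jweb".
(Check on "jdqappdggdby": → "jadd" → "ddja" ✓)

jweb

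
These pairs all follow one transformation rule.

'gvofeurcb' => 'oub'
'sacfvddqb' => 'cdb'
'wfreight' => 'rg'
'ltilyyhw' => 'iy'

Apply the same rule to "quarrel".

ae

Rule — keep one character in every 3, starting at position 3 (positions 3rd, 6th, 9th, ...).
So "quarrel" becomes "ae".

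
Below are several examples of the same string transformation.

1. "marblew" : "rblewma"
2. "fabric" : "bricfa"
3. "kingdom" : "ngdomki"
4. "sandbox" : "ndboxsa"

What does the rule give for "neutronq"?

Looking at the pairs, the operation is to move the first 2 characters to the end (rotate left by 2).
For "neutronq" the result is "utronqne".

utronqne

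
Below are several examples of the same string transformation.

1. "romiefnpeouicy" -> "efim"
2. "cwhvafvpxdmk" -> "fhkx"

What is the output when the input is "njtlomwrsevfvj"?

fmst

What's happening: keep one character in every 3, starting at position 3 (positions 3rd, 6th, 9th, ...), then sort the characters into alphabetical order.
Applying both steps to "njtlomwrsevfvj": "tmsf", then "fmst".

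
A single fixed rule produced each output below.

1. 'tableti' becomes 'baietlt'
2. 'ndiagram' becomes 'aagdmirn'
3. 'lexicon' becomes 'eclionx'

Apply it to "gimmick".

gciimkm

The rule is to sort the characters into alphabetical order, then swap each adjacent pair of characters (1↔2, 3↔4, ...).
Working it through for "gimmick": intermediate "cgiikmm", final "gciimkm".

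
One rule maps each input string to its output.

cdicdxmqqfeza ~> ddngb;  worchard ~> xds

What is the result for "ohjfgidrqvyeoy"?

pgewp

The transformation: keep one character in every 3, starting at position 1 (positions 1st, 4th, 7th, ...), then shift every letter 1 place forward in the alphabet (wrapping around).
Working it through for "ohjfgidrqvyeoy": intermediate "ofdvo", final "pgewp".
(Check on "cdicdxmqqfeza": → "ccmfa" → "ddngb" ✓)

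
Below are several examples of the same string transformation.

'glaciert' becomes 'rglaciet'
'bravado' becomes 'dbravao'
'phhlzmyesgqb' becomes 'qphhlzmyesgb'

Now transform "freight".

The transformation: move the last character to the front, then swap the first and last characters.
Working it through for "freight": intermediate "tfreigh", final "hfreigt".
(Check on "bravado": → "obravad" → "dbravao" ✓)

hfreigt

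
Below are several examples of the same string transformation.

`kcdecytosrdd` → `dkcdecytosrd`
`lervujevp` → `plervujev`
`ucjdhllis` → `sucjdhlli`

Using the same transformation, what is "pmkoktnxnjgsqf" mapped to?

The pattern: move the last character to the front.
Doing the same to "pmkoktnxnjgsqf": "fpmkoktnxnjgsq".

fpmkoktnxnjgsq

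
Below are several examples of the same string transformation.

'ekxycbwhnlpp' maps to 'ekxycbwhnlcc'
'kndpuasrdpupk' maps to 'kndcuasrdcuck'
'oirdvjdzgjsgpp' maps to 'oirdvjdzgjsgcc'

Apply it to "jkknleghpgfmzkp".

jkknleghcgfmzkc

Looking at the pairs, the operation is to replace every "p" with "c".
"jkknleghpgfmzkp" → "jkknleghcgfmzkc".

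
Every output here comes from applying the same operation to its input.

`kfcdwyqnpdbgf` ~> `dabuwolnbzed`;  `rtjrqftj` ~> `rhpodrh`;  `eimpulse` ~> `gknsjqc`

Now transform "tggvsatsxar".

eetqyrqvyp

Rule — delete the first character, then shift every letter 2 places backward in the alphabet (wrapping around).
Working it through for "tggvsatsxar": intermediate "ggvsatsxar", final "eetqyrqvyp".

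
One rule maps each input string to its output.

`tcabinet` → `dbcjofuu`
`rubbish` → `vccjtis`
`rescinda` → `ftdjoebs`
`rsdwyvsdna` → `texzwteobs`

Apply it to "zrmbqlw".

Rule — move the first character to the end, then shift every letter 1 place forward in the alphabet (wrapping around).
Doing the same to "zrmbqlw": "sncrmxa".

sncrmxa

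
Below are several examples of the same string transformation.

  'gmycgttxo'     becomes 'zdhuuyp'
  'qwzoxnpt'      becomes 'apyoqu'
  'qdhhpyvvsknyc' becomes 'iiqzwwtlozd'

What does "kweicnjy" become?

fjdokz

What's happening: delete the first 2 characters, then shift every letter 1 place forward in the alphabet (wrapping around).
Working it through for "kweicnjy": intermediate "eicnjy", final "fjdokz".
(Check on "qwzoxnpt": → "zoxnpt" → "apyoqu" ✓)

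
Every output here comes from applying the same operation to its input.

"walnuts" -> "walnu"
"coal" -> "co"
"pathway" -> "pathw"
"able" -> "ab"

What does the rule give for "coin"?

Each output is the input with this applied: delete the last 2 characters.
Doing the same to "coin": "co".

co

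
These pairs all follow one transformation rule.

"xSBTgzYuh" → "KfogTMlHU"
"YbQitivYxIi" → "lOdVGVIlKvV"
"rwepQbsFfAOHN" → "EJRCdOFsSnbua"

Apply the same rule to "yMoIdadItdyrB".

Rule — flip the case of every letter, then shift every letter 13 places forward in the alphabet (wrapping around) — i.e. ROT13.
On "yMoIdadItdyrB": the first step gives "YmOiDADiTDYRb", and the second then gives "LzBvQNQvGQLEo".

LzBvQNQvGQLEo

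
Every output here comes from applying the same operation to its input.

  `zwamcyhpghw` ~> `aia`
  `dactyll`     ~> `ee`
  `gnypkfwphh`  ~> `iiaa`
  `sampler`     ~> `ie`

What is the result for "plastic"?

In each case the input is transformed by: shift every letter 7 places backward in the alphabet (wrapping around), then keep only the vowels.
For "plastic" the result is "ie".

ie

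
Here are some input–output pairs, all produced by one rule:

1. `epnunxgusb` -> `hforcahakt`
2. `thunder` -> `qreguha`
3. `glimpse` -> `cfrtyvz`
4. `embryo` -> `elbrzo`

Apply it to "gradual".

hnytenq

The rule is to move the last 3 characters to the front (rotate right by 3), then shift every letter 13 places forward in the alphabet (wrapping around) — i.e. ROT13.
For "gradual", step one produces "ualgrad"; step two turns that into "hnytenq".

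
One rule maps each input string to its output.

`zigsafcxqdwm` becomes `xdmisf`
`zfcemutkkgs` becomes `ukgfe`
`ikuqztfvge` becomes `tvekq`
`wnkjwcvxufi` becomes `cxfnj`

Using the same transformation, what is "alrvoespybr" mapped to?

In each case the input is transformed by: keep every other character starting from the second (positions 2nd, 4th, 6th, ...), then move the last 3 characters to the front (rotate right by 3).
On "alrvoespybr" that produces "epblv".

epblv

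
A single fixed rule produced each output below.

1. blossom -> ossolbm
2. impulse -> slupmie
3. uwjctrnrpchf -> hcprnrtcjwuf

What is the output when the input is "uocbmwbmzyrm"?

ryzmbwmbcoum

The transformation: reverse the string, then move the first character to the end.
Working it through for "uocbmwbmzyrm": intermediate "mryzmbwmbcou", final "ryzmbwmbcoum".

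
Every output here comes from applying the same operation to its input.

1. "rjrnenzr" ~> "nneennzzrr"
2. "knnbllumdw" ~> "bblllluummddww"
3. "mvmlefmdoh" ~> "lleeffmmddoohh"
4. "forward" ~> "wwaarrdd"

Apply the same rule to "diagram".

In each case the input is transformed by: delete the first 3 characters, then double every character.
"diagram" → "ggrraamm".

ggrraamm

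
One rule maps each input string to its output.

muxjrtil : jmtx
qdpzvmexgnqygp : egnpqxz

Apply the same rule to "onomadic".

cino

Looking at the pairs, the operation is to sort the characters into alphabetical order, then keep every other character starting from the second (positions 2nd, 4th, 6th, ...).
Applying both steps to "onomadic": "acdimnoo", then "cino".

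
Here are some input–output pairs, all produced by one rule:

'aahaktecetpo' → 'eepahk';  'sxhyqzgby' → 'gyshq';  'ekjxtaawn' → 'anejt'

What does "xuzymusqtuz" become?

stzxzm

In each case the input is transformed by: keep every other character starting from the first (positions 1st, 3rd, 5th, ...), then move the first 3 characters to the end (rotate left by 3).
Applying both steps to "xuzymusqtuz": "xzmstz", then "stzxzm".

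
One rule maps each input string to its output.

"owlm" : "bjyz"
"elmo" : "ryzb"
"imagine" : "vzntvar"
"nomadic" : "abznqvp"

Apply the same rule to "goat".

What's happening: shift every letter 13 places forward in the alphabet (wrapping around) — i.e. ROT13.
For "goat" the result is "tbng".

tbng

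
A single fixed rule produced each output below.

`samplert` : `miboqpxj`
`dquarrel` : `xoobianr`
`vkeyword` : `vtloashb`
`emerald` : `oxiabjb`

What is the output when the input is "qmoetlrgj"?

bqiodgnjl

What's happening: move the first 3 characters to the end (rotate left by 3), then shift every letter 3 places backward in the alphabet (wrapping around).
"qmoetlrgj" → "etlrgjqmo" → "bqiodgnjl".
(Check on "vkeyword": → "ywordvke" → "vtloashb" ✓)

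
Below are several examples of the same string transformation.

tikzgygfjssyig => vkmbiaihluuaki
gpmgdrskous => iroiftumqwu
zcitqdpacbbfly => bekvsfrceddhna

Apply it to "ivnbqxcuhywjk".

kxpdszewjaylm

The transformation: shift every letter 2 places forward in the alphabet (wrapping around).
On "ivnbqxcuhywjk" that produces "kxpdszewjaylm".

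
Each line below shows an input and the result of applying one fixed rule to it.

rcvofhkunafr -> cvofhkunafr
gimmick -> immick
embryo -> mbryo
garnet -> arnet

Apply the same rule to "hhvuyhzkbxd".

hvuyhzkbxd

Looking at the pairs, the operation is to delete the first character.
"hhvuyhzkbxd" → "hvuyhzkbxd".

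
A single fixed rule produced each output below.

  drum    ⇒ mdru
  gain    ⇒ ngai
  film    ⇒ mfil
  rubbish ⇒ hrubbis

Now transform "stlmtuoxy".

ystlmtuox

The transformation: move the last character to the front.
Doing the same to "stlmtuoxy": "ystlmtuox".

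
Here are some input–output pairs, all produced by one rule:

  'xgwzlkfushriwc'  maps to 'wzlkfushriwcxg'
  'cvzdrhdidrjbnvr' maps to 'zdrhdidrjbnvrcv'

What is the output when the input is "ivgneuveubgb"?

What's happening: move the first 2 characters to the end (rotate left by 2).
Doing the same to "ivgneuveubgb": "gneuveubgbiv".

gneuveubgbiv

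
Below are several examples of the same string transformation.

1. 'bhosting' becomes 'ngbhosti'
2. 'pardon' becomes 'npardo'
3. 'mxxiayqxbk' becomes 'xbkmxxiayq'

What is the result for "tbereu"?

In each case the input is transformed by: swap the front and back halves of the string, then move the first 2 characters to the end (rotate left by 2).
Applying both steps to "tbereu": "reutbe", then "utbere".

utbere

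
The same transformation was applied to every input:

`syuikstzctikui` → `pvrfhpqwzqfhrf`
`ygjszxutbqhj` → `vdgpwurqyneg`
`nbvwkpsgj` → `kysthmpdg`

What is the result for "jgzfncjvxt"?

The rule is to shift every letter 3 places backward in the alphabet (wrapping around).
"jgzfncjvxt" → "gdwckzgsuq".

gdwckzgsuq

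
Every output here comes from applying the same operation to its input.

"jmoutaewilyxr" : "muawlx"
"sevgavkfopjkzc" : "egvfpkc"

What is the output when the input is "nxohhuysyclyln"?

In each case the input is transformed by: keep every other character starting from the second (positions 2nd, 4th, 6th, ...).
On "nxohhuysyclyln" that produces "xhuscyn".

xhuscyn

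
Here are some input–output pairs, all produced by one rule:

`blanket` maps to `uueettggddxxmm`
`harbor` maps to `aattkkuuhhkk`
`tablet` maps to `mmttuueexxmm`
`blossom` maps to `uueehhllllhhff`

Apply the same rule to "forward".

yyhhkkppttkkww

The pattern: double every character, then shift every letter 7 places backward in the alphabet (wrapping around).
Starting from "forward": after the first operation, "ffoorrwwaarrdd"; after the second, "yyhhkkppttkkww".
(Check on "tablet": → "ttaabblleett" → "mmttuueexxmm" ✓)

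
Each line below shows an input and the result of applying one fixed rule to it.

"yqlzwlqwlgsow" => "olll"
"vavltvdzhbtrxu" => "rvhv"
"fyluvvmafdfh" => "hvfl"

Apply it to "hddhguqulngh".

In each case the input is transformed by: keep one character in every 3, starting at position 3 (positions 3rd, 6th, 9th, ...), then swap the first and last characters.
On "hddhguqulngh": the first step gives "dulh", and the second then gives "huld".

huld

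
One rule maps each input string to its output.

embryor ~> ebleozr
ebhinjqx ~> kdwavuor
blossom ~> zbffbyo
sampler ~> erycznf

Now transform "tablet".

gryong

Looking at the pairs, the operation is to reverse the string, then shift every letter 13 places forward in the alphabet (wrapping around) — i.e. ROT13.
On "tablet": the first step gives "telbat", and the second then gives "gryong".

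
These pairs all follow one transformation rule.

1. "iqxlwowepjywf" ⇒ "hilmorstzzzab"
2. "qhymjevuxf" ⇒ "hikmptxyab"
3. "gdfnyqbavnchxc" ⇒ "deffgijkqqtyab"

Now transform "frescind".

Looking at the pairs, the operation is to sort the characters into alphabetical order, then shift every letter 3 places forward in the alphabet (wrapping around).
For "frescind" the result is "fghilquv".

fghilquv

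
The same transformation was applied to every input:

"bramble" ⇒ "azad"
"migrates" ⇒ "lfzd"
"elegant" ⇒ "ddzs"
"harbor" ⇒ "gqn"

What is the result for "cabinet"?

What's happening: shift every letter 1 place backward in the alphabet (wrapping around), then keep every other character starting from the first (positions 1st, 3rd, 5th, ...).
Working it through for "cabinet": intermediate "bzahmds", final "bams".

bams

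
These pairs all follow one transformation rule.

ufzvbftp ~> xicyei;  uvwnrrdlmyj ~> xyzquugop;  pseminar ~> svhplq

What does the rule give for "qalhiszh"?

In each case the input is transformed by: delete the last 2 characters, then shift every letter 3 places forward in the alphabet (wrapping around).
On "qalhiszh": the first step gives "qalhis", and the second then gives "tdoklv".

tdoklv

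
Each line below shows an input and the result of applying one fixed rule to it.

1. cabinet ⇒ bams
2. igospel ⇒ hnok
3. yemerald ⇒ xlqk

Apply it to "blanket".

azjs

Rule — keep every other character starting from the first (positions 1st, 3rd, 5th, ...), then shift every letter 1 place backward in the alphabet (wrapping around).
"blanket" → "bakt" → "azjs".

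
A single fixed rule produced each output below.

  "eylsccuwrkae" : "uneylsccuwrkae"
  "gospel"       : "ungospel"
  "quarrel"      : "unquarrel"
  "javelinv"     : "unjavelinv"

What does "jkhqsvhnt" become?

Each output is the input with this applied: prepend "un".
Applying that to "jkhqsvhnt" gives "unjkhqsvhnt".

unjkhqsvhnt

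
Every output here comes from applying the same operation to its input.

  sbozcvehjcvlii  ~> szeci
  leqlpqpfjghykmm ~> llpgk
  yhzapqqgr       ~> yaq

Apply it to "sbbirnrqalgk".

Looking at the pairs, the operation is to keep one character in every 3, starting at position 1 (positions 1st, 4th, 7th, ...).
Applying that to "sbbirnrqalgk" gives "sirl".

sirl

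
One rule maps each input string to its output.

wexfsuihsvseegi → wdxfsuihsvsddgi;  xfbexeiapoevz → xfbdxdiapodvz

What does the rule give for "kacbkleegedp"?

Rule — replace every "e" with "d".
Doing the same to "kacbkleegedp": "kacbklddgddp".

kacbklddgddp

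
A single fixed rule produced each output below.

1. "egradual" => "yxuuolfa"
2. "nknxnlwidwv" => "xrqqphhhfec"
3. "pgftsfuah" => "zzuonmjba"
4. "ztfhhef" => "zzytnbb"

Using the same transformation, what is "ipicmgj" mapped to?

wjgdcca

What's happening: shift every letter 6 places backward in the alphabet (wrapping around), then sort the characters into reverse alphabetical order.
On "ipicmgj": the first step gives "cjcwgad", and the second then gives "wjgdcca".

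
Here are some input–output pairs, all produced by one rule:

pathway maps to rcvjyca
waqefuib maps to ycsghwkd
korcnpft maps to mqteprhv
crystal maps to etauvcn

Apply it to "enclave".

Rule — shift every letter 2 places forward in the alphabet (wrapping around).
On "enclave" that produces "gpencxg".

gpencxg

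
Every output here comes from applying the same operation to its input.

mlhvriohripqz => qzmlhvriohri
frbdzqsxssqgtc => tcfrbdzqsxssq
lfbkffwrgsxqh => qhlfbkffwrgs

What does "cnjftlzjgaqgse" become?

Rule — move the last 3 characters to the front (rotate right by 3), then delete the first character.
"cnjftlzjgaqgse" → "gsecnjftlzjgaq" → "secnjftlzjgaq".

secnjftlzjgaq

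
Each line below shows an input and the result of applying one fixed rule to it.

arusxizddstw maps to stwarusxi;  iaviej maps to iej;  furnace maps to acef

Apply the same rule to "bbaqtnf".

tnfb

The pattern: move the last 3 characters to the front (rotate right by 3), then delete the last 3 characters.
Applying both steps to "bbaqtnf": "tnfbbaq", then "tnfb".
(Check on "furnace": → "acefurn" → "acef" ✓)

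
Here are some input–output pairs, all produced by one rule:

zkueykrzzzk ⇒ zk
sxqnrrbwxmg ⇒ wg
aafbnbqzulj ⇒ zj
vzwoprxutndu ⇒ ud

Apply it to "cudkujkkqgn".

kn

The pattern: keep one character in every 3, starting at position 2 (positions 2nd, 5th, 8th, ...), then keep only the last 2 characters.
"cudkujkkqgn" → "uukn" → "kn".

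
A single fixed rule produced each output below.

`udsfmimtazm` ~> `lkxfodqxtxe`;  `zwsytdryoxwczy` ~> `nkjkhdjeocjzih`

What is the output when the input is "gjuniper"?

apcrufyt

Each output is the input with this applied: shift every letter 11 places forward in the alphabet (wrapping around), then move the last 3 characters to the front (rotate right by 3).
Applying both steps to "gjuniper": "rufytapc", then "apcrufyt".
(Check on "zwsytdryoxwczy": → "khdjeocjzihnkj" → "nkjkhdjeocjzih" ✓)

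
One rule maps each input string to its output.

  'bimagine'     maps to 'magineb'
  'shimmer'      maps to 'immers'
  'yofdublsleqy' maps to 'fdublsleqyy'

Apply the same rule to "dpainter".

ainterd

Rule — move the first 2 characters to the end (rotate left by 2), then delete the last character.
Applying both steps to "dpainter": "ainterdp", then "ainterd".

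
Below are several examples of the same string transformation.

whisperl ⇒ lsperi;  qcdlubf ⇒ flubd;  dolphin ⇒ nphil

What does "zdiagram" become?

magrai

In each case the input is transformed by: delete the first 2 characters, then swap the first and last characters.
On "zdiagram": the first step gives "iagram", and the second then gives "magrai".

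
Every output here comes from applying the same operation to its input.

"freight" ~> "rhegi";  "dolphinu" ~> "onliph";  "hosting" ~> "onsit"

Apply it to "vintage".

The rule is to take characters alternately from the front and the back (1st, last, 2nd, 2nd-last, ...), then delete the first 2 characters.
Starting from "vintage": after the first operation, "veignat"; after the second, "ignat".
(Check on "freight": → "ftrhegi" → "rhegi" ✓)

ignat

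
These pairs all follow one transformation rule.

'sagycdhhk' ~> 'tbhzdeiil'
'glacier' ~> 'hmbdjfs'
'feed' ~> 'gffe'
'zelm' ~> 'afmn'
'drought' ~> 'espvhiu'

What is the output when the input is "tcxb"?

udyc

Looking at the pairs, the operation is to shift every letter 1 place forward in the alphabet (wrapping around).
So "tcxb" becomes "udyc".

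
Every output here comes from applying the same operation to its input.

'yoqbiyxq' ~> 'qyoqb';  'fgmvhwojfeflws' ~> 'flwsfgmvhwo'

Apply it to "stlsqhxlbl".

blstlsq

What's happening: swap the front and back halves of the string, then delete the first 3 characters.
Doing the same to "stlsqhxlbl": "blstlsq".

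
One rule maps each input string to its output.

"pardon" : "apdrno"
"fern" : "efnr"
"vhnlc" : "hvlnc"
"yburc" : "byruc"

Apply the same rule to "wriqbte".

What's happening: swap each adjacent pair of characters (1↔2, 3↔4, ...).
So "wriqbte" becomes "rwqitbe".

rwqitbe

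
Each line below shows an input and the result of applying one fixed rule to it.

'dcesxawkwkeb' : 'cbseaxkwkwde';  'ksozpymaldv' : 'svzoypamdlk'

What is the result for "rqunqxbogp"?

Each output is the input with this applied: swap the first and last characters, then swap each adjacent pair of characters (1↔2, 3↔4, ...).
Working it through for "rqunqxbogp": intermediate "pqunqxbogr", final "qpnuxqobrg".

qpnuxqobrg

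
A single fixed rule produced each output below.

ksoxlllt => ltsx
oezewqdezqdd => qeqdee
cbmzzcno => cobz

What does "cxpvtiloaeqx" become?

The transformation: keep every other character starting from the second (positions 2nd, 4th, 6th, ...), then move the first 2 characters to the end (rotate left by 2).
Working it through for "cxpvtiloaeqx": intermediate "xvioex", final "ioexxv".

ioexxv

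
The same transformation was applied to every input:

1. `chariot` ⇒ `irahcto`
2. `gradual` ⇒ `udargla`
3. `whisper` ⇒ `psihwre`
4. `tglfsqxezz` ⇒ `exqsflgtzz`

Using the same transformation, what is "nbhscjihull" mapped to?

uhijcshbnll

The transformation: move the last 2 characters to the front (rotate right by 2), then reverse the string.
On "nbhscjihull": the first step gives "llnbhscjihu", and the second then gives "uhijcshbnll".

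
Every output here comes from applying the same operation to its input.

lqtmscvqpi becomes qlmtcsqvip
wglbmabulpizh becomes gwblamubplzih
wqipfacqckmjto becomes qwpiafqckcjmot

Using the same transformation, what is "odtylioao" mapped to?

What's happening: swap each adjacent pair of characters (1↔2, 3↔4, ...).
Applying that to "odtylioao" gives "doytilaoo".

doytilaoo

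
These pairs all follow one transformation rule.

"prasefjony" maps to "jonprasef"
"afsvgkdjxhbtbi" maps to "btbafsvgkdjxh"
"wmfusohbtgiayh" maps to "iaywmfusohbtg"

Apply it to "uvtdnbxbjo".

xbjuvtdnb

The pattern: delete the last character, then move the last 3 characters to the front (rotate right by 3).
Starting from "uvtdnbxbjo": after the first operation, "uvtdnbxbj"; after the second, "xbjuvtdnb".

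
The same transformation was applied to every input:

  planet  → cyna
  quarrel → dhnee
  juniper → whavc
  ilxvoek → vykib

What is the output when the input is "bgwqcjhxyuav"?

The pattern: delete the last 2 characters, then shift every letter 13 places forward in the alphabet (wrapping around) — i.e. ROT13.
Working it through for "bgwqcjhxyuav": intermediate "bgwqcjhxyu", final "otjdpwuklh".

otjdpwuklh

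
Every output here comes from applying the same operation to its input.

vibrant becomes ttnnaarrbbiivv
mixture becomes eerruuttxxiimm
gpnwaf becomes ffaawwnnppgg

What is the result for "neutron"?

nnoorrttuueenn

Each output is the input with this applied: double every character, then reverse the string.
"neutron" → "nnoorrttuueenn".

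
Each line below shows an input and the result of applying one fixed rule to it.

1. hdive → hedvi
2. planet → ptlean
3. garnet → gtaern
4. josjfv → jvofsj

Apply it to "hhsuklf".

In each case the input is transformed by: take characters alternately from the front and the back (1st, last, 2nd, 2nd-last, ...).
Applying that to "hhsuklf" gives "hfhlsku".

hfhlsku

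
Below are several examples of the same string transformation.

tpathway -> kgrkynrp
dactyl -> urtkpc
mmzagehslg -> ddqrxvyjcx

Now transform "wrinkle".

The rule is to shift every letter 9 places backward in the alphabet (wrapping around).
"wrinkle" → "nizebcv".

nizebcv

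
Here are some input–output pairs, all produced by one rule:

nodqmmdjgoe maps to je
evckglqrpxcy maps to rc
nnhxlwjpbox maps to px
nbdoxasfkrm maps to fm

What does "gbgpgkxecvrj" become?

er

What's happening: keep one character in every 3, starting at position 2 (positions 2nd, 5th, 8th, ...), then keep only the last 2 characters.
Starting from "gbgpgkxecvrj": after the first operation, "bger"; after the second, "er".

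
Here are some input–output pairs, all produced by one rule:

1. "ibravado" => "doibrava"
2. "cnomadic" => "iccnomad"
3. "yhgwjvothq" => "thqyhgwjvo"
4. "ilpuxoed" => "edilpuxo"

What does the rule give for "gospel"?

lgospe

Looking at the pairs, the operation is to move the first 2 characters to the end (rotate left by 2), then swap the front and back halves of the string.
Working it through for "gospel": intermediate "spelgo", final "lgospe".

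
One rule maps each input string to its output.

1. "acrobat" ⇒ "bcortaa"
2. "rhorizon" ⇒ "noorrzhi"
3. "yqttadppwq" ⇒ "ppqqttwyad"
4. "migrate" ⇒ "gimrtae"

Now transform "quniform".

mnoqrufi

Rule — sort the characters into alphabetical order, then move the first 2 characters to the end (rotate left by 2).
"quniform" → "fimnoqru" → "mnoqrufi".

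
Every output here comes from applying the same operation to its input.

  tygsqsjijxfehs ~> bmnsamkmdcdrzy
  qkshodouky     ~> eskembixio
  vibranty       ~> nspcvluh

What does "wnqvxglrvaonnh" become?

In each case the input is transformed by: move the last 2 characters to the front (rotate right by 2), then shift every letter 6 places backward in the alphabet (wrapping around).
On "wnqvxglrvaonnh" that produces "hbqhkpraflpuih".
(Check on "vibranty": → "tyvibran" → "nspcvluh" ✓)

hbqhkpraflpuih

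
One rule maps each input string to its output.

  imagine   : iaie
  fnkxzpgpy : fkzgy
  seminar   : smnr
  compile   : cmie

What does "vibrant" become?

vbat

The transformation: keep every other character starting from the first (positions 1st, 3rd, 5th, ...).
For "vibrant" the result is "vbat".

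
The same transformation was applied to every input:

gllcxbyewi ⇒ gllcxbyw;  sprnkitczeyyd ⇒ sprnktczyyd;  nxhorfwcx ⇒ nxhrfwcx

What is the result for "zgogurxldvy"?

zggrxldvy

What's happening: remove every vowel.
On "zgogurxldvy" that produces "zggrxldvy".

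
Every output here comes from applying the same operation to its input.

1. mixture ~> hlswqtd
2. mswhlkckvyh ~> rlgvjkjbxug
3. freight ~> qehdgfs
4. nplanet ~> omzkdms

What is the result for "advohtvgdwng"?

cznusgfuvcfm

The transformation: swap each adjacent pair of characters (1↔2, 3↔4, ...), then shift every letter 1 place backward in the alphabet (wrapping around).
"advohtvgdwng" → "daovthgvwdgn" → "cznusgfuvcfm".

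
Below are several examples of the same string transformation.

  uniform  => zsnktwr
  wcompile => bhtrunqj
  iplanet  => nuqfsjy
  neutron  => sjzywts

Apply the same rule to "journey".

The transformation: shift every letter 5 places forward in the alphabet (wrapping around).
So "journey" becomes "otzwsjd".

otzwsjd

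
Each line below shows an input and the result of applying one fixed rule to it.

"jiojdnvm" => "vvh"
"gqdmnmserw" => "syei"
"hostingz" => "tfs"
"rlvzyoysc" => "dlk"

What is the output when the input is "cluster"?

oed

The transformation: shift every letter 12 places forward in the alphabet (wrapping around), then keep one character in every 3, starting at position 1 (positions 1st, 4th, 7th, ...).
Starting from "cluster": after the first operation, "oxgefqd"; after the second, "oed".
(Check on "jiojdnvm": → "vuavpzhy" → "vvh" ✓)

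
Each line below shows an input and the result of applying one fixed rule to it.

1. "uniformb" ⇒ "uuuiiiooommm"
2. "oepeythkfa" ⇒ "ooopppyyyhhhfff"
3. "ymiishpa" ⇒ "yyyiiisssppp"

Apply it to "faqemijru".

The rule is to keep every other character starting from the first (positions 1st, 3rd, 5th, ...), then repeat every character 3 times.
Starting from "faqemijru": after the first operation, "fqmju"; after the second, "fffqqqmmmjjjuuu".
(Check on "oepeythkfa": → "opyhf" → "ooopppyyyhhhfff" ✓)

fffqqqmmmjjjuuu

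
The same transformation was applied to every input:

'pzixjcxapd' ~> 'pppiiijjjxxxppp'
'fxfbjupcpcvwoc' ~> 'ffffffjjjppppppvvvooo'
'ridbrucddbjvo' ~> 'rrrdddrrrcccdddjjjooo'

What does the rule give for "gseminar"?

gggeeeiiiaaa

What's happening: keep every other character starting from the first (positions 1st, 3rd, 5th, ...), then repeat every character 3 times.
For "gseminar" the result is "gggeeeiiiaaa".
(Check on "ridbrucddbjvo": → "rdrcdjo" → "rrrdddrrrcccdddjjjooo" ✓)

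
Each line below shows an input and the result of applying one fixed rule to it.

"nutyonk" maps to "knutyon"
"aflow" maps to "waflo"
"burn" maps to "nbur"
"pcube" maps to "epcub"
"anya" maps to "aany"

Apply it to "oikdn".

The rule is to move the last character to the front.
"oikdn" → "noikd".

noikd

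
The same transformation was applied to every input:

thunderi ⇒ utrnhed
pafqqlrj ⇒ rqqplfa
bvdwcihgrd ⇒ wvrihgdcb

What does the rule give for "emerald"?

The rule is to delete the last character, then sort the characters into reverse alphabetical order.
"emerald" → "emeral" → "rmleea".

rmleea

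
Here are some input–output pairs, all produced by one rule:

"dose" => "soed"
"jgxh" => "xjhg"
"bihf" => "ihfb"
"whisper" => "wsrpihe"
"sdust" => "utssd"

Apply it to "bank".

nkba

In each case the input is transformed by: sort the characters into reverse alphabetical order.
For "bank" the result is "nkba".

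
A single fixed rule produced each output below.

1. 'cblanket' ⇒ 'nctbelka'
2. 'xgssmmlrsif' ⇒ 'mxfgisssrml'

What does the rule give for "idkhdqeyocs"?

In each case the input is transformed by: take characters alternately from the front and the back (1st, last, 2nd, 2nd-last, ...), then move the last character to the front.
For "idkhdqeyocs", step one produces "isdckohydeq"; step two turns that into "qisdckohyde".

qisdckohyde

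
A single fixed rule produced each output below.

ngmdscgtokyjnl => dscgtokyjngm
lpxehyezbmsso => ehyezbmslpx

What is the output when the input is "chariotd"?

In each case the input is transformed by: delete the last 2 characters, then move the first 3 characters to the end (rotate left by 3).
So "chariotd" becomes "riocha".

riocha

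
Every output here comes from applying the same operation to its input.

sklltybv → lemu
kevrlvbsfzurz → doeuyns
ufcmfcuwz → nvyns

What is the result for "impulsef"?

biex

Looking at the pairs, the operation is to shift every letter 7 places backward in the alphabet (wrapping around), then keep every other character starting from the first (positions 1st, 3rd, 5th, ...).
"impulsef" → "bfinelxy" → "biex".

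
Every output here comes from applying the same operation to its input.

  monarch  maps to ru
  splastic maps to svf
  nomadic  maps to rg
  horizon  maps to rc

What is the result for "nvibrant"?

Each output is the input with this applied: shift every letter 3 places forward in the alphabet (wrapping around), then keep one character in every 3, starting at position 2 (positions 2nd, 5th, 8th, ...).
For "nvibrant", step one produces "qyleudqw"; step two turns that into "yuw".
(Check on "nomadic": → "qrpdglf" → "rg" ✓)

yuw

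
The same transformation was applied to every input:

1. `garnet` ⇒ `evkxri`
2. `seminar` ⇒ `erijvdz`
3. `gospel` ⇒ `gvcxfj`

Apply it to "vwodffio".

Each output is the input with this applied: shift every letter 9 places backward in the alphabet (wrapping around), then move the last 3 characters to the front (rotate right by 3).
"vwodffio" → "wzfmnfuw".

wzfmnfuw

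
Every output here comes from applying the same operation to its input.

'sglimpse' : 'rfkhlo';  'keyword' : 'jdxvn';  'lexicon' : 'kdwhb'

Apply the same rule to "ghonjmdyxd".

fgnmilcx

The pattern: delete the last 2 characters, then shift every letter 1 place backward in the alphabet (wrapping around).
Working it through for "ghonjmdyxd": intermediate "ghonjmdy", final "fgnmilcx".
(Check on "keyword": → "keywo" → "jdxvn" ✓)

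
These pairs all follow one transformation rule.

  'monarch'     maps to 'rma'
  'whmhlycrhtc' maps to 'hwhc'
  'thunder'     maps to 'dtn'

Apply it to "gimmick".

Rule — move the last 3 characters to the front (rotate right by 3), then keep one character in every 3, starting at position 1 (positions 1st, 4th, 7th, ...).
Applying both steps to "gimmick": "ickgimm", then "igm".

igm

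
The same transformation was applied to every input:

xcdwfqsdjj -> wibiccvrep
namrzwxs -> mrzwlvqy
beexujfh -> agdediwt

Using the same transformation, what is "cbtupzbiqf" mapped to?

beapshtaoy

The pattern: shift every letter 1 place backward in the alphabet (wrapping around), then take characters alternately from the front and the back (1st, last, 2nd, 2nd-last, ...).
Working it through for "cbtupzbiqf": intermediate "bastoyahpe", final "beapshtaoy".
(Check on "namrzwxs": → "mzlqyvwr" → "mrzwlvqy" ✓)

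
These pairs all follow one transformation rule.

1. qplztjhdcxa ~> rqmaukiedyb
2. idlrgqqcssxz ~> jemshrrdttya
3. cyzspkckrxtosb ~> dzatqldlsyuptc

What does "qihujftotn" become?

In each case the input is transformed by: shift every letter 1 place forward in the alphabet (wrapping around).
"qihujftotn" → "rjivkgupuo".

rjivkgupuo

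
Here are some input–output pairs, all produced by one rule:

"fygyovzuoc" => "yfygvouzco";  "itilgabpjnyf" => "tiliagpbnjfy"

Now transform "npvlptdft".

pnlvtpfdt

The transformation: swap each adjacent pair of characters (1↔2, 3↔4, ...).
On "npvlptdft" that produces "pnlvtpfdt".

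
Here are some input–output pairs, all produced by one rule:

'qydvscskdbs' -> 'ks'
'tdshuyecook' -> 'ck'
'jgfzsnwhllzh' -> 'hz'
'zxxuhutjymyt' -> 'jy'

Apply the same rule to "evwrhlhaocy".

ay

Each output is the input with this applied: keep one character in every 3, starting at position 2 (positions 2nd, 5th, 8th, ...), then delete the first 2 characters.
On "evwrhlhaocy": the first step gives "vhay", and the second then gives "ay".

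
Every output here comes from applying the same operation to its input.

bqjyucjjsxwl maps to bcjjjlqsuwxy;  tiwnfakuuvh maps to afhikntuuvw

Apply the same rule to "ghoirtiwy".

The rule is to sort the characters into alphabetical order.
On "ghoirtiwy" that produces "ghiiortwy".

ghiiortwy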